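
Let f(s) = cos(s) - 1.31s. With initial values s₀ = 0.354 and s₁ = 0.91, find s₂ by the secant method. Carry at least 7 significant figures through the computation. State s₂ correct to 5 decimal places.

f(s_0) = 0.474254, f(s_1) = -0.578354
s_2 = 0.910000 - (-0.578354)·(0.910000 - 0.354000)/(-0.578354 - (0.474254)) = 0.604506; f(s_2) = 0.030879

0.60451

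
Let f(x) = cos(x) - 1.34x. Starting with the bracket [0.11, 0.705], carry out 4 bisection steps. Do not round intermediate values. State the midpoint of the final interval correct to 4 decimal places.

f(0.110000) = 0.846556, f(0.705000) = -0.183088 (opposite signs)
step 1: m = 0.407500, f(m) = 0.372064 > 0 → root in [0.407500, 0.705000]
step 2: m = 0.556250, f(m) = 0.103866 > 0 → root in [0.556250, 0.705000]
step 3: m = 0.630625, f(m) = -0.037378 < 0 → root in [0.556250, 0.630625]
step 4: m = 0.593437, f(m) = 0.033817 > 0 → root in [0.593437, 0.630625]
Midpoint of [0.593437, 0.630625] = 0.612031

0.6120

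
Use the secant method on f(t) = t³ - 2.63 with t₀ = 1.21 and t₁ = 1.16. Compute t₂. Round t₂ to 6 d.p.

f(t_0) = -0.858439, f(t_1) = -1.069104
t_2 = 1.160000 - (-1.069104)·(1.160000 - 1.210000)/(-1.069104 - (-0.858439)) = 1.413745; f(t_2) = 0.195617

1.413745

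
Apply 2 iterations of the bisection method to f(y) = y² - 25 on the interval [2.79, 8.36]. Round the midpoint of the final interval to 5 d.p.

4.87875

f(2.790000) = -17.215900, f(8.360000) = 44.889600 (opposite signs)
step 1: m = 5.575000, f(m) = 6.080625 > 0 → root in [2.790000, 5.575000]
step 2: m = 4.182500, f(m) = -7.506694 < 0 → root in [4.182500, 5.575000]
Midpoint of [4.182500, 5.575000] = 4.878750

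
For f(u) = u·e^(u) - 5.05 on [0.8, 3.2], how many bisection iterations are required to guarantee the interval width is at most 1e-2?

Initial width b − a = 3.2 − 0.8 = 2.400000.
After n steps the width is (b−a)/2^n; need (b−a)/2^n ≤ 1e-2.
So n ≥ log₂(2.400000/1e-2) = log₂(240.0000) ≈ 7.9069.
Hence n = 8.

8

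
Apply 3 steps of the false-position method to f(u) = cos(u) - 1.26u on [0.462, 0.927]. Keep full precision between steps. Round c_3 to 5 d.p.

f(0.462000) = 0.313043, f(0.927000) = -0.567784
step 1: c = 0.627259, f(c) = 0.019292 > 0 → new bracket [0.627259, 0.927000]
step 2: c = 0.637109, f(c) = 0.001061 > 0 → new bracket [0.637109, 0.927000]
step 3: c = 0.637650, f(c) = 0.000058 > 0 → new bracket [0.637650, 0.927000]

0.63765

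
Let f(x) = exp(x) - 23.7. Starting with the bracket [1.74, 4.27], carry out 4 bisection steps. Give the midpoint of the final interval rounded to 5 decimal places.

f(1.740000) = -18.002657, f(4.270000) = 47.821636 (opposite signs)
step 1: m = 3.005000, f(m) = -3.513784 < 0 → root in [3.005000, 4.270000]
step 2: m = 3.637500, f(m) = 14.296726 > 0 → root in [3.005000, 3.637500]
step 3: m = 3.321250, f(m) = 3.994948 > 0 → root in [3.005000, 3.321250]
step 4: m = 3.163125, f(m) = -0.055631 < 0 → root in [3.163125, 3.321250]
Midpoint of [3.163125, 3.321250] = 3.242188

3.24219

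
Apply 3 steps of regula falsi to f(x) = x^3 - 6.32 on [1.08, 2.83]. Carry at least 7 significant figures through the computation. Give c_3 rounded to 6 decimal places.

f(1.080000) = -5.060288, f(2.830000) = 16.345187
step 1: c = 1.493703, f(c) = -2.987328 < 0 → new bracket [1.493703, 2.830000]
step 2: c = 1.700192, f(c) = -1.405334 < 0 → new bracket [1.700192, 2.830000]
step 3: c = 1.789641, f(c) = -0.588115 < 0 → new bracket [1.789641, 2.830000]

1.789641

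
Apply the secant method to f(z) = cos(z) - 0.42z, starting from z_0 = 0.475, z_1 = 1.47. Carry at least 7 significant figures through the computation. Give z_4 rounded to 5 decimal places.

1.09361

Secant update: z_(k+1) = z_k − f(z_k)·(z_k − z_(k-1))/(f(z_k) − f(z_(k-1))).
f(z_0) = 0.689793, f(z_1) = -0.516774
z_2 = 1.470000 - (-0.516774)·(1.470000 - 0.475000)/(-0.516774 - (0.689793)) = 1.043840; f(z_2) = 0.064492
z_3 = 1.043840 - (0.064492)·(1.043840 - 1.470000)/(0.064492 - (-0.516774)) = 1.091123; f(z_3) = 0.003218
z_4 = 1.091123 - (0.003218)·(1.091123 - 1.043840)/(0.003218 - (0.064492)) = 1.093606; f(z_4) = -0.000029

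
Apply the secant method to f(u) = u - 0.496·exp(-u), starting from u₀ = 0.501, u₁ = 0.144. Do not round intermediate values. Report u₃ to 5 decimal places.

0.34976

f(u_0) = 0.200461, f(u_1) = -0.285480
u_2 = 0.144000 - (-0.285480)·(0.144000 - 0.501000)/(-0.285480 - (0.200461)) = 0.353730; f(u_2) = 0.005506
u_3 = 0.353730 - (0.005506)·(0.353730 - 0.144000)/(0.005506 - (-0.285480)) = 0.349762; f(u_3) = 0.000153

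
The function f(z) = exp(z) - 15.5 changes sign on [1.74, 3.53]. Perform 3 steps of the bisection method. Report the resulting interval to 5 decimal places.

f(1.740000) = -9.802657, f(3.530000) = 18.623968 (opposite signs)
step 1: m = 2.635000, f(m) = -1.556688 < 0 → root in [2.635000, 3.530000]
step 2: m = 3.082500, f(m) = 6.312866 > 0 → root in [2.635000, 3.082500]
step 3: m = 2.858750, f(m) = 1.939714 > 0 → root in [2.635000, 2.858750]

[2.63500, 2.85875]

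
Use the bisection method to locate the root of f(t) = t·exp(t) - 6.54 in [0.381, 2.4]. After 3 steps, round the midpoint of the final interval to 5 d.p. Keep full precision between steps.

1.51669

f(0.381000) = -5.982312, f(2.400000) = 19.915623 (opposite signs)
step 1: m = 1.390500, f(m) = -0.954559 < 0 → root in [1.390500, 2.400000]
step 2: m = 1.895250, f(m) = 6.071395 > 0 → root in [1.390500, 1.895250]
step 3: m = 1.642875, f(m) = 1.953683 > 0 → root in [1.390500, 1.642875]
Midpoint of [1.390500, 1.642875] = 1.516687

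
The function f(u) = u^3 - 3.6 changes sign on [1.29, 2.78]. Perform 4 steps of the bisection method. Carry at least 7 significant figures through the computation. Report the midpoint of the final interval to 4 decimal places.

f(1.290000) = -1.453311, f(2.780000) = 17.884952 (opposite signs)
step 1: m = 2.035000, f(m) = 4.827393 > 0 → root in [1.290000, 2.035000]
step 2: m = 1.662500, f(m) = 0.994994 > 0 → root in [1.290000, 1.662500]
step 3: m = 1.476250, f(m) = -0.382788 < 0 → root in [1.476250, 1.662500]
step 4: m = 1.569375, f(m) = 0.265273 > 0 → root in [1.476250, 1.569375]
Midpoint of [1.476250, 1.569375] = 1.522813

1.5228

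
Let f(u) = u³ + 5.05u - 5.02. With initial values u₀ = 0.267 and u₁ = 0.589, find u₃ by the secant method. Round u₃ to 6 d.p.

0.860717

f(u_0) = -3.652616, f(u_1) = -1.841214
u_2 = 0.589000 - (-1.841214)·(0.589000 - 0.267000)/(-1.841214 - (-3.652616)) = 0.916299; f(u_2) = 0.376641
u_3 = 0.916299 - (0.376641)·(0.916299 - 0.589000)/(0.376641 - (-1.841214)) = 0.860717; f(u_3) = -0.035733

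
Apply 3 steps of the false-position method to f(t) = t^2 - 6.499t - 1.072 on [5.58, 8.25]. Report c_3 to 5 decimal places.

f(5.580000) = -6.200020, f(8.250000) = 13.373750
step 1: c = 6.425726, f(c) = -1.542836 < 0 → new bracket [6.425726, 8.250000]
step 2: c = 6.614413, f(c) = -0.308613 < 0 → new bracket [6.614413, 8.250000]
step 3: c = 6.651304, f(c) = -0.058978 < 0 → new bracket [6.651304, 8.250000]

6.65130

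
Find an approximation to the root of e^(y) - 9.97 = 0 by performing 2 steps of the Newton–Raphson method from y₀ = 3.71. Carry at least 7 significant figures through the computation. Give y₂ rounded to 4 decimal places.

f'(y) = e^(y)
y_0 = 3.710000: f = 30.883807, f' = 40.853807 → y_1 = 3.710000 - (30.883807)/(40.853807) = 2.954041
y_1 = 2.954041: f = 9.213315, f' = 19.183315 → y_2 = 2.954041 - (9.213315)/(19.183315) = 2.473763

2.4738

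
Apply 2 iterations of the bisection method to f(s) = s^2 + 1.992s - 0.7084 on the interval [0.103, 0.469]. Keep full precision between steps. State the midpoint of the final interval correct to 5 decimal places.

0.33175

f(0.103000) = -0.492615, f(0.469000) = 0.445809 (opposite signs)
step 1: m = 0.286000, f(m) = -0.056892 < 0 → root in [0.286000, 0.469000]
step 2: m = 0.377500, f(m) = 0.186086 > 0 → root in [0.286000, 0.377500]
Midpoint of [0.286000, 0.377500] = 0.331750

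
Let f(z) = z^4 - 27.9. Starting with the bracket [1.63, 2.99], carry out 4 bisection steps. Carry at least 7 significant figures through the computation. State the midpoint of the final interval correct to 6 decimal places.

2.267500

f(1.630000) = -20.840882, f(2.990000) = 52.025388 (opposite signs)
step 1: m = 2.310000, f(m) = 0.573963 > 0 → root in [1.630000, 2.310000]
step 2: m = 1.970000, f(m) = -12.838615 < 0 → root in [1.970000, 2.310000]
step 3: m = 2.140000, f(m) = -6.927264 < 0 → root in [2.140000, 2.310000]
step 4: m = 2.225000, f(m) = -3.391312 < 0 → root in [2.225000, 2.310000]
Midpoint of [2.225000, 2.310000] = 2.267500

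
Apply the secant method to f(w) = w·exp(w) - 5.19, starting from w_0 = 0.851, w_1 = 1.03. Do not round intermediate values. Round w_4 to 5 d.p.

1.34466

f(w_0) = -3.196968, f(w_1) = -2.304902
w_2 = 1.030000 - (-2.304902)·(1.030000 - 0.851000)/(-2.304902 - (-3.196968)) = 1.492496; f(w_2) = 1.448902
w_3 = 1.492496 - (1.448902)·(1.492496 - 1.030000)/(1.448902 - (-2.304902)) = 1.313981; f(w_3) = -0.300733
w_4 = 1.313981 - (-0.300733)·(1.313981 - 1.492496)/(-0.300733 - (1.448902)) = 1.344665; f(w_4) = -0.030655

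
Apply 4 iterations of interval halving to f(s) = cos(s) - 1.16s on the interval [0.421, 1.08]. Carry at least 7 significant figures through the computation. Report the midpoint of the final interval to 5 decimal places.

f(0.421000) = 0.424321, f(1.080000) = -0.781472 (opposite signs)
step 1: m = 0.750500, f(m) = -0.139232 < 0 → root in [0.421000, 0.750500]
step 2: m = 0.585750, f(m) = 0.153828 > 0 → root in [0.585750, 0.750500]
step 3: m = 0.668125, f(m) = 0.009960 > 0 → root in [0.668125, 0.750500]
step 4: m = 0.709313, f(m) = -0.063993 < 0 → root in [0.668125, 0.709313]
Midpoint of [0.668125, 0.709313] = 0.688719

0.68872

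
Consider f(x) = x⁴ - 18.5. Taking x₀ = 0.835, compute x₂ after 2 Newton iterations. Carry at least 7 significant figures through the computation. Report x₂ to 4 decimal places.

6.4352

f'(x) = 4x³
x_0 = 0.835000: f = -18.013877, f' = 2.328731 → x_1 = 0.835000 - (-18.013877)/(2.328731) = 8.570489
x_1 = 8.570489: f = 5376.885022, f' = 2518.122322 → x_2 = 8.570489 - (5376.885022)/(2518.122322) = 6.435214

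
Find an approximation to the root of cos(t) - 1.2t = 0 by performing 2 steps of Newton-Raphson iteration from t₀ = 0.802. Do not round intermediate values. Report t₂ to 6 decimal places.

0.658896

f'(t) = -sin(t) - 1.2
t_0 = 0.802000: f = -0.267129, f' = -1.918748 → t_1 = 0.802000 - (-0.267129)/(-1.918748) = 0.662779
t_1 = 0.662779: f = -0.007050, f' = -1.815310 → t_2 = 0.662779 - (-0.007050)/(-1.815310) = 0.658896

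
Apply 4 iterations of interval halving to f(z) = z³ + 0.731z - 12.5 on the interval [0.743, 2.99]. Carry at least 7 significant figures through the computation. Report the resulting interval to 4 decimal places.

[2.1474, 2.2878]

f(0.743000) = -11.546695, f(2.990000) = 16.416589 (opposite signs)
step 1: m = 1.866500, f(m) = -4.633034 < 0 → root in [1.866500, 2.990000]
step 2: m = 2.428250, f(m) = 3.592979 > 0 → root in [1.866500, 2.428250]
step 3: m = 2.147375, f(m) = -1.028252 < 0 → root in [2.147375, 2.428250]
step 4: m = 2.287813, f(m) = 1.146998 > 0 → root in [2.147375, 2.287813]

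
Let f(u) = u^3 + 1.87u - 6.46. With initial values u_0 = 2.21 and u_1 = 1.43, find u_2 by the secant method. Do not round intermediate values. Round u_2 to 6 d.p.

1.502052

f(u_0) = 8.466561, f(u_1) = -0.861693
u_2 = 1.430000 - (-0.861693)·(1.430000 - 2.210000)/(-0.861693 - (8.466561)) = 1.502052; f(u_2) = -0.262292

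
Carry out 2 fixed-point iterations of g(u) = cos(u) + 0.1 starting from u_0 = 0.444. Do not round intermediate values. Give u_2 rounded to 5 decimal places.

u_1 = g(0.444000) = 1.003041
u_2 = g(1.003041) = 0.637741

0.63774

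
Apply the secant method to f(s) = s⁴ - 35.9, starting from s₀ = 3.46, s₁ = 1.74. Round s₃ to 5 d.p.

2.68947

f(s_0) = 107.419207, f(s_1) = -26.733638
s_2 = 1.740000 - (-26.733638)·(1.740000 - 3.460000)/(-26.733638 - (107.419207)) = 2.082757; f(s_2) = -17.082817
s_3 = 2.082757 - (-17.082817)·(2.082757 - 1.740000)/(-17.082817 - (-26.733638)) = 2.689468; f(s_3) = 16.419750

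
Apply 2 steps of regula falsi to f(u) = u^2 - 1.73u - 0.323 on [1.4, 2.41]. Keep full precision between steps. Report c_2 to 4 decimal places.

f(1.400000) = -0.785000, f(2.410000) = 1.315800
step 1: c = 1.777404, f(c) = -0.238744 < 0 → new bracket [1.777404, 2.410000]
step 2: c = 1.874557, f(c) = -0.052020 < 0 → new bracket [1.874557, 2.410000]

1.8746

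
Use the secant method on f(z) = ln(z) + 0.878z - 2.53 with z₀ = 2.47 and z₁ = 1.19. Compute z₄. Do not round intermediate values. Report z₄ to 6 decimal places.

f(z_0) = 0.542878, f(z_1) = -1.311227
z_2 = 1.190000 - (-1.311227)·(1.190000 - 2.470000)/(-1.311227 - (0.542878)) = 2.095219; f(z_2) = 0.049260
z_3 = 2.095219 - (0.049260)·(2.095219 - 1.190000)/(0.049260 - (-1.311227)) = 2.062443; f(z_3) = 0.004716
z_4 = 2.062443 - (0.004716)·(2.062443 - 2.095219)/(0.004716 - (0.049260)) = 2.058973; f(z_4) = -0.000015

2.058973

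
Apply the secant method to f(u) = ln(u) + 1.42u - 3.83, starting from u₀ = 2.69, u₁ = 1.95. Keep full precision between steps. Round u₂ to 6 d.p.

Secant update: u_(k+1) = u_k − f(u_k)·(u_k − u_(k-1))/(f(u_k) − f(u_(k-1))).
f(u_0) = 0.979341, f(u_1) = -0.393171
u_2 = 1.950000 - (-0.393171)·(1.950000 - 2.690000)/(-0.393171 - (0.979341)) = 2.161981; f(u_2) = 0.011038

2.161981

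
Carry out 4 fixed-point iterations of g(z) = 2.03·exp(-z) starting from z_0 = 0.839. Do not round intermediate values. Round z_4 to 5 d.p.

0.84827

z_1 = g(0.839000) = 0.877249
z_2 = g(0.877249) = 0.844329
z_3 = g(0.844329) = 0.872587
z_4 = g(0.872587) = 0.848274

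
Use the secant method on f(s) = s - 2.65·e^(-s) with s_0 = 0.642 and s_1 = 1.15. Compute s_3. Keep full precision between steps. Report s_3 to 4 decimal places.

f(s_0) = -0.752533, f(s_1) = 0.310913
s_2 = 1.150000 - (0.310913)·(1.150000 - 0.642000)/(0.310913 - (-0.752533)) = 1.001479; f(s_2) = 0.028040
s_3 = 1.001479 - (0.028040)·(1.001479 - 1.150000)/(0.028040 - (0.310913)) = 0.986757; f(s_3) = -0.001119

0.9868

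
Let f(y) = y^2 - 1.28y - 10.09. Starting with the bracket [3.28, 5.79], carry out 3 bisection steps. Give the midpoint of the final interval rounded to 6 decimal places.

3.750625

f(3.280000) = -3.530000, f(5.790000) = 16.022900 (opposite signs)
step 1: m = 4.535000, f(m) = 4.671425 > 0 → root in [3.280000, 4.535000]
step 2: m = 3.907500, f(m) = 0.176956 > 0 → root in [3.280000, 3.907500]
step 3: m = 3.593750, f(m) = -1.774961 < 0 → root in [3.593750, 3.907500]
Midpoint of [3.593750, 3.907500] = 3.750625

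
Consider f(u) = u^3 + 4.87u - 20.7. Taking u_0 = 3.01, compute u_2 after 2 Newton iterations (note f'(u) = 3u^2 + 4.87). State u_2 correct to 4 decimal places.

2.1761

u_0 = 3.010000: f = 21.229601, f' = 32.050300 → u_1 = 3.010000 - (21.229601)/(32.050300) = 2.347616
u_1 = 2.347616: f = 3.671311, f' = 21.403905 → u_2 = 2.347616 - (3.671311)/(21.403905) = 2.176091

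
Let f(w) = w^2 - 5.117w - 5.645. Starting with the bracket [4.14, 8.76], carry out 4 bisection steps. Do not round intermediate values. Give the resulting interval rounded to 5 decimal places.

f(4.140000) = -9.689780, f(8.760000) = 26.267680 (opposite signs)
step 1: m = 6.450000, f(m) = 2.952850 > 0 → root in [4.140000, 6.450000]
step 2: m = 5.295000, f(m) = -4.702490 < 0 → root in [5.295000, 6.450000]
step 3: m = 5.872500, f(m) = -1.208326 < 0 → root in [5.872500, 6.450000]
step 4: m = 6.161250, f(m) = 0.788885 > 0 → root in [5.872500, 6.161250]

[5.87250, 6.16125]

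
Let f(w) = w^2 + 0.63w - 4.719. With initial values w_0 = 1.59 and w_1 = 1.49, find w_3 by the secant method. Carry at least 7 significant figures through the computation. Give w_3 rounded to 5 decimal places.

f(w_0) = -1.189200, f(w_1) = -1.560200
w_2 = 1.490000 - (-1.560200)·(1.490000 - 1.590000)/(-1.560200 - (-1.189200)) = 1.910539; f(w_2) = 0.134799
w_3 = 1.910539 - (0.134799)·(1.910539 - 1.490000)/(0.134799 - (-1.560200)) = 1.877095; f(w_3) = -0.012946

1.87709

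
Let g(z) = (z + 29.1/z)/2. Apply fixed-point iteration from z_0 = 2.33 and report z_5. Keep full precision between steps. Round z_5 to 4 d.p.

z_1 = g(2.330000) = 7.409635
z_2 = g(7.409635) = 5.668477
z_3 = g(5.668477) = 5.401066
z_4 = g(5.401066) = 5.394446
z_5 = g(5.394446) = 5.394442

5.3944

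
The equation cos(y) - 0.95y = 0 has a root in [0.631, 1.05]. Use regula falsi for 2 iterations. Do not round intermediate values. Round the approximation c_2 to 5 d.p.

0.76131

False-position update: c = (a·f(b) − b·f(a))/(f(b) − f(a)); replace the endpoint whose sign matches f(c).
f(0.631000) = 0.207988, f(1.050000) = -0.499929
step 1: c = 0.754103, f(c) = 0.012488 > 0 → new bracket [0.754103, 1.050000]
step 2: c = 0.761314, f(c) = 0.000681 > 0 → new bracket [0.761314, 1.050000]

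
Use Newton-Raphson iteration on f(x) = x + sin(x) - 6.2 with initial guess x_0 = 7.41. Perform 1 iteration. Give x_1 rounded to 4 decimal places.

f'(x) = 1 + cos(x)
x_0 = 7.410000: f = 2.113049, f' = 1.429538 → x_1 = 7.410000 - (2.113049)/(1.429538) = 5.931867

5.9319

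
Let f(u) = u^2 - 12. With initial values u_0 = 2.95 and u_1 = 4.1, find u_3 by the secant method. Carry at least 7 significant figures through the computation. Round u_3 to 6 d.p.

3.460179

f(u_0) = -3.297500, f(u_1) = 4.810000
u_2 = 4.100000 - (4.810000)·(4.100000 - 2.950000)/(4.810000 - (-3.297500)) = 3.417730; f(u_2) = -0.319118
u_3 = 3.417730 - (-0.319118)·(3.417730 - 4.100000)/(-0.319118 - (4.810000)) = 3.460179; f(u_3) = -0.027160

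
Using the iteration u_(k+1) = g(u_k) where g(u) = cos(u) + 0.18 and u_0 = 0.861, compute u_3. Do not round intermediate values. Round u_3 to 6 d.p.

0.837247

u_1 = g(0.861000) = 0.831679
u_2 = g(0.831679) = 0.853636
u_3 = g(0.853636) = 0.837247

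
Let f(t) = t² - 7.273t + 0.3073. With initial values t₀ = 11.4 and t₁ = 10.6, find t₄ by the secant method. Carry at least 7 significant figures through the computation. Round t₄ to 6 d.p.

7.262132

f(t_0) = 47.355100, f(t_1) = 35.573500
t_2 = 10.600000 - (35.573500)·(10.600000 - 11.400000)/(35.573500 - (47.355100)) = 8.184471; f(t_2) = 7.767205
t_3 = 8.184471 - (7.767205)·(8.184471 - 10.600000)/(7.767205 - (35.573500)) = 7.509735; f(t_3) = 2.085114
t_4 = 7.509735 - (2.085114)·(7.509735 - 8.184471)/(2.085114 - (7.767205)) = 7.262132; f(t_4) = 0.228374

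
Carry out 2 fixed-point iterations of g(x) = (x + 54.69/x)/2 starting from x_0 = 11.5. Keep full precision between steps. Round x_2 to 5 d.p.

7.42828

x_1 = g(11.500000) = 8.127826
x_2 = g(8.127826) = 7.428281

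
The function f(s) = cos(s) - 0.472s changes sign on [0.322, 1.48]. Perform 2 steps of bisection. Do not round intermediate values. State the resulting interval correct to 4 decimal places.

f(0.322000) = 0.796620, f(1.480000) = -0.607888 (opposite signs)
step 1: m = 0.901000, f(m) = 0.195554 > 0 → root in [0.901000, 1.480000]
step 2: m = 1.190500, f(m) = -0.190720 < 0 → root in [0.901000, 1.190500]

[0.9010, 1.1905]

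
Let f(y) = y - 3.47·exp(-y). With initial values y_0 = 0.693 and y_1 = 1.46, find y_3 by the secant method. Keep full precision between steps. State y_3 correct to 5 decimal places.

f(y_0) = -1.042255, f(y_1) = 0.654140
y_2 = 1.460000 - (0.654140)·(1.460000 - 0.693000)/(0.654140 - (-1.042255)) = 1.164240; f(y_2) = 0.081046
y_3 = 1.164240 - (0.081046)·(1.164240 - 1.460000)/(0.081046 - (0.654140)) = 1.122414; f(y_3) = -0.007046

1.12241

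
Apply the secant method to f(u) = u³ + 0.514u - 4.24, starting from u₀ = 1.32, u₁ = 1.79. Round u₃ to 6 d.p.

f(u_0) = -1.261552, f(u_1) = 2.415399
u_2 = 1.790000 - (2.415399)·(1.790000 - 1.320000)/(2.415399 - (-1.261552)) = 1.481256; f(u_2) = -0.228584
u_3 = 1.481256 - (-0.228584)·(1.481256 - 1.790000)/(-0.228584 - (2.415399)) = 1.507948; f(u_3) = -0.035981

1.507948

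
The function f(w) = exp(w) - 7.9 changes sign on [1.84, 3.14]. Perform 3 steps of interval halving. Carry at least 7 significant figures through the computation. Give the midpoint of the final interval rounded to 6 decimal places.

f(1.840000) = -1.603462, f(3.140000) = 15.203867 (opposite signs)
step 1: m = 2.490000, f(m) = 4.161276 > 0 → root in [1.840000, 2.490000]
step 2: m = 2.165000, f(m) = 0.814602 > 0 → root in [1.840000, 2.165000]
step 3: m = 2.002500, f(m) = -0.492448 < 0 → root in [2.002500, 2.165000]
Midpoint of [2.002500, 2.165000] = 2.083750

2.083750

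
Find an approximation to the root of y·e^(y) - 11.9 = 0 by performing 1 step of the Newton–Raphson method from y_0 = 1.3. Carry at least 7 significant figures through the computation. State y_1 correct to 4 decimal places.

f'(y) = (y + 1)·e^(y)
y_0 = 1.300000: f = -7.129914, f' = 8.439382 → y_1 = 1.300000 - (-7.129914)/(8.439382) = 2.144838

2.1448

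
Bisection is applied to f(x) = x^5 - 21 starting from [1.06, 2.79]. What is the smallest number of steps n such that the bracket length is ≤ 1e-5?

18

Initial width b − a = 2.79 − 1.06 = 1.730000.
After n steps the width is (b−a)/2^n; need (b−a)/2^n ≤ 1e-5.
So n ≥ log₂(1.730000/1e-5) = log₂(173000.0000) ≈ 17.4004.
Hence n = 18.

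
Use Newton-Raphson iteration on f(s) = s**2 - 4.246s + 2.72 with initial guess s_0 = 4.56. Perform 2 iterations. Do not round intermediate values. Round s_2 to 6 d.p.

f'(s) = 2s - 4.246
s_0 = 4.560000: f = 4.151840, f' = 4.874000 → s_1 = 4.560000 - (4.151840)/(4.874000) = 3.708166
s_1 = 3.708166: f = 0.725622, f' = 3.170332 → s_2 = 3.708166 - (0.725622)/(3.170332) = 3.479287

3.479287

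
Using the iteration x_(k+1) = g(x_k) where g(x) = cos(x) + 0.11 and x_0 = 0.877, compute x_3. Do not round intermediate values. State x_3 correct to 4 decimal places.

x_1 = g(0.877000) = 0.749460
x_2 = g(0.749460) = 0.842057
x_3 = g(0.842057) = 0.775930

0.7759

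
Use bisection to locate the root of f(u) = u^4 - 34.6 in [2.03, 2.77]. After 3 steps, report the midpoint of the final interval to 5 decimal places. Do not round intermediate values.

2.44625

f(2.030000) = -17.618183, f(2.770000) = 24.273394 (opposite signs)
step 1: m = 2.400000, f(m) = -1.422400 < 0 → root in [2.400000, 2.770000]
step 2: m = 2.585000, f(m) = 10.052131 > 0 → root in [2.400000, 2.585000]
step 3: m = 2.492500, f(m) = 3.995855 > 0 → root in [2.400000, 2.492500]
Midpoint of [2.400000, 2.492500] = 2.446250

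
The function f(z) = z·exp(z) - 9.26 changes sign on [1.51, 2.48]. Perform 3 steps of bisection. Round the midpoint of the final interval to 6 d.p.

f(1.510000) = -2.424637, f(2.480000) = 20.354336 (opposite signs)
step 1: m = 1.995000, f(m) = 5.407645 > 0 → root in [1.510000, 1.995000]
step 2: m = 1.752500, f(m) = 0.850185 > 0 → root in [1.510000, 1.752500]
step 3: m = 1.631250, f(m) = -0.923891 < 0 → root in [1.631250, 1.752500]
Midpoint of [1.631250, 1.752500] = 1.691875

1.691875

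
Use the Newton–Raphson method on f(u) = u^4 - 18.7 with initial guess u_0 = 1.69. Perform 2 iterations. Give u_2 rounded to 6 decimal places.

Newton update: u ← u − f(u)/f'(u).
f'(u) = 4u^3
u_0 = 1.690000: f = -10.542693, f' = 19.307236 → u_1 = 1.690000 - (-10.542693)/(19.307236) = 2.236049
u_1 = 2.236049: f = 6.299142, f' = 44.720208 → u_2 = 2.236049 - (6.299142)/(44.720208) = 2.095192

2.095192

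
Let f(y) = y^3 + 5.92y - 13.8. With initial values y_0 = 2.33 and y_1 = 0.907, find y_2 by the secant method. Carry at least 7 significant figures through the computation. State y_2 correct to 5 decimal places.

f(y_0) = 12.642937, f(y_1) = -7.684417
y_2 = 0.907000 - (-7.684417)·(0.907000 - 2.330000)/(-7.684417 - (12.642937)) = 1.444941; f(y_2) = -2.229118

1.44494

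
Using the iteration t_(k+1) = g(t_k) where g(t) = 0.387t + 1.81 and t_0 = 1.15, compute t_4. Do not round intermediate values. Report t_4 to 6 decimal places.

2.912256

t_1 = g(1.150000) = 2.255050
t_2 = g(2.255050) = 2.682704
t_3 = g(2.682704) = 2.848207
t_4 = g(2.848207) = 2.912256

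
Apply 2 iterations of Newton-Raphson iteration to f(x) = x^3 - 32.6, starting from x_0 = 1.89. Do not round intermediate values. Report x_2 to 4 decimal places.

3.4552

f'(x) = 3x^2
x_0 = 1.890000: f = -25.848731, f' = 10.716300 → x_1 = 1.890000 - (-25.848731)/(10.716300) = 4.302095
x_1 = 4.302095: f = 47.023253, f' = 55.524058 → x_2 = 4.302095 - (47.023253)/(55.524058) = 3.455196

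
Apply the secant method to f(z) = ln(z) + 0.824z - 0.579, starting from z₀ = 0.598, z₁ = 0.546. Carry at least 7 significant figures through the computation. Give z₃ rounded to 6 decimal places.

0.865589

Secant update: z_(k+1) = z_k − f(z_k)·(z_k − z_(k-1))/(f(z_k) − f(z_(k-1))).
f(z_0) = -0.600413, f(z_1) = -0.734232
z_2 = 0.546000 - (-0.734232)·(0.546000 - 0.598000)/(-0.734232 - (-0.600413)) = 0.831310; f(z_2) = -0.078754
z_3 = 0.831310 - (-0.078754)·(0.831310 - 0.546000)/(-0.078754 - (-0.734232)) = 0.865589; f(z_3) = -0.010100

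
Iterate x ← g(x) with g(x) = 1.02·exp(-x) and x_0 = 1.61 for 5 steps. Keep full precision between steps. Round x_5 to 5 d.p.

0.53018

x_1 = g(1.610000) = 0.203885
x_2 = g(0.203885) = 0.831867
x_3 = g(0.831867) = 0.443941
x_4 = g(0.443941) = 0.654334
x_5 = g(0.654334) = 0.530184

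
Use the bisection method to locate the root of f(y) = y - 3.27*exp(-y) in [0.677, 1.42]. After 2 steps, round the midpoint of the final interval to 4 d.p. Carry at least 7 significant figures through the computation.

1.1414

f(0.677000) = -0.984615, f(1.420000) = 0.629595 (opposite signs)
step 1: m = 1.048500, f(m) = -0.097514 < 0 → root in [1.048500, 1.420000]
step 2: m = 1.234250, f(m) = 0.282507 > 0 → root in [1.048500, 1.234250]
Midpoint of [1.048500, 1.234250] = 1.141375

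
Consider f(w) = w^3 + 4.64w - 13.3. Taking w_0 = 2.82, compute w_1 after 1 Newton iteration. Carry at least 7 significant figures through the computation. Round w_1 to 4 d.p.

2.0406

f'(w) = 3w^2 + 4.64
w_0 = 2.820000: f = 22.210568, f' = 28.497200 → w_1 = 2.820000 - (22.210568)/(28.497200) = 2.040605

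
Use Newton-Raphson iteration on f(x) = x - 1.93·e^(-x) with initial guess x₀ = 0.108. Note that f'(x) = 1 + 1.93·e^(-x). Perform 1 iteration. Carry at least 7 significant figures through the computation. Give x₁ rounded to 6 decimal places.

0.702499

Newton update: x ← x − f(x)/f'(x).
x_0 = 0.108000: f = -1.624421, f' = 2.732421 → x_1 = 0.108000 - (-1.624421)/(2.732421) = 0.702499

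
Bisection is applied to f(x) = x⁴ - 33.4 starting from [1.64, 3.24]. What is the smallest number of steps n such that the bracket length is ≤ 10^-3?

Initial width b − a = 3.24 − 1.64 = 1.600000.
After n steps the width is (b−a)/2^n; need (b−a)/2^n ≤ 10^-3.
So n ≥ log₂(1.600000/10^-3) = log₂(1600.0000) ≈ 10.6439.
Hence n = 11.

11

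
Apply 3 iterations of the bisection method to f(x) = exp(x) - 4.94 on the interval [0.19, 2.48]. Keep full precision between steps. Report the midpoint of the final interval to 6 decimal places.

f(0.190000) = -3.730750, f(2.480000) = 7.001264 (opposite signs)
step 1: m = 1.335000, f(m) = -1.140004 < 0 → root in [1.335000, 2.480000]
step 2: m = 1.907500, f(m) = 1.796227 > 0 → root in [1.335000, 1.907500]
step 3: m = 1.621250, f(m) = 0.119411 > 0 → root in [1.335000, 1.621250]
Midpoint of [1.335000, 1.621250] = 1.478125

1.478125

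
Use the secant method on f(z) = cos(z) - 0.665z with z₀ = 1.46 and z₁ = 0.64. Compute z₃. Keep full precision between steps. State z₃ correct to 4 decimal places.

f(z_0) = -0.860330, f(z_1) = 0.376496
z_2 = 0.640000 - (0.376496)·(0.640000 - 1.460000)/(0.376496 - (-0.860330)) = 0.889612; f(z_2) = 0.038122
z_3 = 0.889612 - (0.038122)·(0.889612 - 0.640000)/(0.038122 - (0.376496)) = 0.917733; f(z_3) = -0.002671

0.9177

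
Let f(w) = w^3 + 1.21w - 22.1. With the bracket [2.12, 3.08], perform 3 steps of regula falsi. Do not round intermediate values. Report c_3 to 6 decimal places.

2.661163

False-position update: c = (a·f(b) − b·f(a))/(f(b) − f(a)); replace the endpoint whose sign matches f(c).
f(2.120000) = -10.006672, f(3.080000) = 10.844912
step 1: c = 2.580704, f(c) = -1.789777 < 0 → new bracket [2.580704, 3.080000]
step 2: c = 2.651432, f(c) = -0.251956 < 0 → new bracket [2.651432, 3.080000]
step 3: c = 2.661163, f(c) = -0.034205 < 0 → new bracket [2.661163, 3.080000]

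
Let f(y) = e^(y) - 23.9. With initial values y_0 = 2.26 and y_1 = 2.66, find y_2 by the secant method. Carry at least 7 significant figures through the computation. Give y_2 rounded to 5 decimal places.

3.47505

f(y_0) = -14.316911, f(y_1) = -9.603711
y_2 = 2.660000 - (-9.603711)·(2.660000 - 2.260000)/(-9.603711 - (-14.316911)) = 3.475048; f(y_2) = 8.399380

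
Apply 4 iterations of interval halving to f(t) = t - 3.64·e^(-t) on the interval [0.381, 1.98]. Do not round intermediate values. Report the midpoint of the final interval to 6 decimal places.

1.130531

f(0.381000) = -2.105768, f(1.980000) = 1.477428 (opposite signs)
step 1: m = 1.180500, f(m) = 0.062564 > 0 → root in [0.381000, 1.180500]
step 2: m = 0.780750, f(m) = -0.886597 < 0 → root in [0.780750, 1.180500]
step 3: m = 0.980625, f(m) = -0.384654 < 0 → root in [0.980625, 1.180500]
step 4: m = 1.080562, f(m) = -0.154870 < 0 → root in [1.080562, 1.180500]
Midpoint of [1.080562, 1.180500] = 1.130531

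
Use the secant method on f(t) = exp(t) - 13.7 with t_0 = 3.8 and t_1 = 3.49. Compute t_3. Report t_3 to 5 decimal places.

f(t_0) = 31.001184, f(t_1) = 19.085948
t_2 = 3.490000 - (19.085948)·(3.490000 - 3.800000)/(19.085948 - (31.001184)) = 2.993439; f(t_2) = 6.254184
t_3 = 2.993439 - (6.254184)·(2.993439 - 3.490000)/(6.254184 - (19.085948)) = 2.751416; f(t_3) = 1.964792

2.75142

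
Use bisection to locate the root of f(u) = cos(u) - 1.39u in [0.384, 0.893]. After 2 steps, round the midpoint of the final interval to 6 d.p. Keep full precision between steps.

0.574875

f(0.384000) = 0.393414, f(0.893000) = -0.614192 (opposite signs)
step 1: m = 0.638500, f(m) = -0.084524 < 0 → root in [0.384000, 0.638500]
step 2: m = 0.511250, f(m) = 0.161496 > 0 → root in [0.511250, 0.638500]
Midpoint of [0.511250, 0.638500] = 0.574875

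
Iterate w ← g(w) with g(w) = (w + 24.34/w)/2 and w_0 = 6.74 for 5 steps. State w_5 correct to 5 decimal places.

4.93356

w_1 = g(6.740000) = 5.175638
w_2 = g(5.175638) = 4.939220
w_3 = g(4.939220) = 4.933562
w_4 = g(4.933562) = 4.933559
w_5 = g(4.933559) = 4.933559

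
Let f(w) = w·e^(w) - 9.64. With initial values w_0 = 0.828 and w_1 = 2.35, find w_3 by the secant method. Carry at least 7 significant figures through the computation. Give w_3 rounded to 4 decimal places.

1.5765

f(w_0) = -7.744926, f(w_1) = 15.001089
w_2 = 2.350000 - (15.001089)·(2.350000 - 0.828000)/(15.001089 - (-7.744926)) = 1.346235; f(w_2) = -4.466515
w_3 = 1.346235 - (-4.466515)·(1.346235 - 2.350000)/(-4.466515 - (15.001089)) = 1.576532; f(w_3) = -2.012506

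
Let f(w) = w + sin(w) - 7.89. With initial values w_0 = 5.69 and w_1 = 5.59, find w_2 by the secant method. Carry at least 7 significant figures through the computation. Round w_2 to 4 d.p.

7.2229

Secant update: w_(k+1) = w_k − f(w_k)·(w_k − w_(k-1))/(f(w_k) − f(w_(k-1))).
f(w_0) = -2.759005, f(w_1) = -2.938991
w_2 = 5.590000 - (-2.938991)·(5.590000 - 5.690000)/(-2.938991 - (-2.759005)) = 7.222903; f(w_2) = 0.140295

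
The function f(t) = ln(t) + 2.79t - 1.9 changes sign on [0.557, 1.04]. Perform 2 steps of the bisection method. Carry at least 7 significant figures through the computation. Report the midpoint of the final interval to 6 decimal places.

0.738125

f(0.557000) = -0.931160, f(1.040000) = 1.040821 (opposite signs)
step 1: m = 0.798500, f(m) = 0.102795 > 0 → root in [0.557000, 0.798500]
step 2: m = 0.677750, f(m) = -0.398054 < 0 → root in [0.677750, 0.798500]
Midpoint of [0.677750, 0.798500] = 0.738125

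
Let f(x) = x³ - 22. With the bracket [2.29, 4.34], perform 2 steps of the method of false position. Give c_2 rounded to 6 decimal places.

f(2.290000) = -9.991011, f(4.340000) = 59.746504
step 1: c = 2.583695, f(c) = -4.752592 < 0 → new bracket [2.583695, 4.340000]
step 2: c = 2.713108, f(c) = -2.028937 < 0 → new bracket [2.713108, 4.340000]

2.713108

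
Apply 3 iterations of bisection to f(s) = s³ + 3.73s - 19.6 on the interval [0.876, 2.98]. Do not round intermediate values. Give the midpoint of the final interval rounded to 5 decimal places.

f(0.876000) = -15.660299, f(2.980000) = 17.978992 (opposite signs)
step 1: m = 1.928000, f(m) = -5.241829 < 0 → root in [1.928000, 2.980000]
step 2: m = 2.454000, f(m) = 4.331693 > 0 → root in [1.928000, 2.454000]
step 3: m = 2.191000, f(m) = -0.909716 < 0 → root in [2.191000, 2.454000]
Midpoint of [2.191000, 2.454000] = 2.322500

2.32250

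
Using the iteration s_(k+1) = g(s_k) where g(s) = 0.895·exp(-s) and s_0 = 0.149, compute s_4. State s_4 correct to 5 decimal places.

0.49531

s_1 = g(0.149000) = 0.771104
s_2 = g(0.771104) = 0.413939
s_3 = g(0.413939) = 0.591632
s_4 = g(0.591632) = 0.495314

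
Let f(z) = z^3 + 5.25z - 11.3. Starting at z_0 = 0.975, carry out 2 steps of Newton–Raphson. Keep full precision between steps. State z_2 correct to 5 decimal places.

f'(z) = 3z^2 + 5.25
z_0 = 0.975000: f = -5.254391, f' = 8.101875 → z_1 = 0.975000 - (-5.254391)/(8.101875) = 1.623540
z_1 = 1.623540: f = 1.503046, f' = 13.157647 → z_2 = 1.623540 - (1.503046)/(13.157647) = 1.509306

1.50931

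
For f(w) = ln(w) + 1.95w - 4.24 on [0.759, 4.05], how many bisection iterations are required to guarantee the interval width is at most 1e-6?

Initial width b − a = 4.05 − 0.759 = 3.291000.
After n steps the width is (b−a)/2^n; need (b−a)/2^n ≤ 1e-6.
So n ≥ log₂(3.291000/1e-6) = log₂(3291000.0000) ≈ 21.6501.
Hence n = 22.

22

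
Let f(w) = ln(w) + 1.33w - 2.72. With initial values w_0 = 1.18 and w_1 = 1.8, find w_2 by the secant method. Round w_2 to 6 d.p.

1.669828

f(w_0) = -0.985086, f(w_1) = 0.261787
w_2 = 1.800000 - (0.261787)·(1.800000 - 1.180000)/(0.261787 - (-0.985086)) = 1.669828; f(w_2) = 0.013592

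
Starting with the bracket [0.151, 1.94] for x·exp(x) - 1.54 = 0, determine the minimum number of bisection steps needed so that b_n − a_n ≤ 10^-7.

25

Initial width b − a = 1.94 − 0.151 = 1.789000.
After n steps the width is (b−a)/2^n; need (b−a)/2^n ≤ 10^-7.
So n ≥ log₂(1.789000/10^-7) = log₂(17890000.0000) ≈ 24.0927.
Hence n = 25.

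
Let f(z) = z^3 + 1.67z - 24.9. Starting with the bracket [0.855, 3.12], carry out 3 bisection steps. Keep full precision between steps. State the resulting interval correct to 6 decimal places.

f(0.855000) = -22.847124, f(3.120000) = 10.681728 (opposite signs)
step 1: m = 1.987500, f(m) = -13.729939 < 0 → root in [1.987500, 3.120000]
step 2: m = 2.553750, f(m) = -3.980602 < 0 → root in [2.553750, 3.120000]
step 3: m = 2.836875, f(m) = 2.668353 > 0 → root in [2.553750, 2.836875]

[2.553750, 2.836875]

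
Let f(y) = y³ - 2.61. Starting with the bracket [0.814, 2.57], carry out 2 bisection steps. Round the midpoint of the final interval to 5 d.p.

1.47250

f(0.814000) = -2.070647, f(2.570000) = 14.364593 (opposite signs)
step 1: m = 1.692000, f(m) = 2.233966 > 0 → root in [0.814000, 1.692000]
step 2: m = 1.253000, f(m) = -0.642779 < 0 → root in [1.253000, 1.692000]
Midpoint of [1.253000, 1.692000] = 1.472500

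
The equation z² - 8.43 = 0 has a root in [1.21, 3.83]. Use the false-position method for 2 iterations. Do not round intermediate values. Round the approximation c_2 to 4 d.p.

2.8585

f(1.210000) = -6.965900, f(3.830000) = 6.238900
step 1: c = 2.592123, f(c) = -1.710898 < 0 → new bracket [2.592123, 3.830000]
step 2: c = 2.858530, f(c) = -0.258806 < 0 → new bracket [2.858530, 3.830000]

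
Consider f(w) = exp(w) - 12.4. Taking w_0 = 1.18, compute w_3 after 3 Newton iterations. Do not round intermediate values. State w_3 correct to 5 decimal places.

f'(w) = exp(w)
w_0 = 1.180000: f = -9.145626, f' = 3.254374 → w_1 = 1.180000 - (-9.145626)/(3.254374) = 3.990256
w_1 = 3.990256: f = 41.668749, f' = 54.068749 → w_2 = 3.990256 - (41.668749)/(54.068749) = 3.219594
w_2 = 3.219594: f = 12.617961, f' = 25.017961 → w_3 = 3.219594 - (12.617961)/(25.017961) = 2.715238

2.71524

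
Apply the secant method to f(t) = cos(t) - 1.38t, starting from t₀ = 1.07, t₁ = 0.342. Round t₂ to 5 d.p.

0.57536

Secant update: t_(k+1) = t_k − f(t_k)·(t_k − t_(k-1))/(f(t_k) − f(t_(k-1))).
f(t_0) = -0.996476, f(t_1) = 0.470126
t_2 = 0.342000 - (0.470126)·(0.342000 - 1.070000)/(0.470126 - (-0.996476)) = 0.575364; f(t_2) = 0.044993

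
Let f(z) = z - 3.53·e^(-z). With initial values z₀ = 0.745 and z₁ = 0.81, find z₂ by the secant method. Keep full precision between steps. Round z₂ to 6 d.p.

Secant update: z_(k+1) = z_k − f(z_k)·(z_k − z_(k-1))/(f(z_k) − f(z_(k-1))).
f(z_0) = -0.930812, f(z_1) = -0.760349
z_2 = 0.810000 - (-0.760349)·(0.810000 - 0.745000)/(-0.760349 - (-0.930812)) = 1.099932; f(z_2) = -0.075183

1.099932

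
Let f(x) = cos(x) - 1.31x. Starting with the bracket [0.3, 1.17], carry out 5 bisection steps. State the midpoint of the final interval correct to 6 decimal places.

0.612656

f(0.300000) = 0.562336, f(1.170000) = -1.142548 (opposite signs)
step 1: m = 0.735000, f(m) = -0.221019 < 0 → root in [0.300000, 0.735000]
step 2: m = 0.517500, f(m) = 0.191134 > 0 → root in [0.517500, 0.735000]
step 3: m = 0.626250, f(m) = -0.010156 < 0 → root in [0.517500, 0.626250]
step 4: m = 0.571875, f(m) = 0.091731 > 0 → root in [0.571875, 0.626250]
step 5: m = 0.599062, f(m) = 0.041093 > 0 → root in [0.599062, 0.626250]
Midpoint of [0.599062, 0.626250] = 0.612656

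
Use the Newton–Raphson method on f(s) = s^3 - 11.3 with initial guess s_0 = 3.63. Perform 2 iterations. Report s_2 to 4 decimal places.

2.3184

f'(s) = 3s^2
s_0 = 3.630000: f = 36.532147, f' = 39.530700 → s_1 = 3.630000 - (36.532147)/(39.530700) = 2.705854
s_1 = 2.705854: f = 8.511300, f' = 21.964934 → s_2 = 2.705854 - (8.511300)/(21.964934) = 2.318359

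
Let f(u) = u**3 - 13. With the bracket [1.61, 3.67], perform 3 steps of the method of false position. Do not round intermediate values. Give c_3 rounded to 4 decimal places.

2.2920

f(1.610000) = -8.826719, f(3.670000) = 36.430863
step 1: c = 2.011768, f(c) = -4.857953 < 0 → new bracket [2.011768, 3.670000]
step 2: c = 2.206872, f(c) = -2.251908 < 0 → new bracket [2.206872, 3.670000]
step 3: c = 2.292048, f(c) = -0.958770 < 0 → new bracket [2.292048, 3.670000]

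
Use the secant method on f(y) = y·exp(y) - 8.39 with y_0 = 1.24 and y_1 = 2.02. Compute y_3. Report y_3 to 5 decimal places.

1.61015

f(y_0) = -4.105039, f(y_1) = 6.837416
y_2 = 2.020000 - (6.837416)·(2.020000 - 1.240000)/(6.837416 - (-4.105039)) = 1.532615; f(y_2) = -1.293576
y_3 = 1.532615 - (-1.293576)·(1.532615 - 2.020000)/(-1.293576 - (6.837416)) = 1.610154; f(y_3) = -0.333458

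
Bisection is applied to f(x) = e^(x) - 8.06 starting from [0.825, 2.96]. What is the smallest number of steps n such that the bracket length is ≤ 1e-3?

12

Initial width b − a = 2.96 − 0.825 = 2.135000.
After n steps the width is (b−a)/2^n; need (b−a)/2^n ≤ 1e-3.
So n ≥ log₂(2.135000/1e-3) = log₂(2135.0000) ≈ 11.0600.
Hence n = 12.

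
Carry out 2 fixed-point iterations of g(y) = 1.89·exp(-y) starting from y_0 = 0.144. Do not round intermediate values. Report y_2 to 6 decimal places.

0.367897

y_1 = g(0.144000) = 1.636528
y_2 = g(1.636528) = 0.367897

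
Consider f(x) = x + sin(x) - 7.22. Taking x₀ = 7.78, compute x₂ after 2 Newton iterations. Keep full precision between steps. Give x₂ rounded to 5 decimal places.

f'(x) = 1 + cos(x)
x_0 = 7.780000: f = 1.557265, f' = 1.073914 → x_1 = 7.780000 - (1.557265)/(1.073914) = 6.329917
x_1 = 6.329917: f = -0.843368, f' = 1.998908 → x_2 = 6.329917 - (-0.843368)/(1.998908) = 6.751831

6.75183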